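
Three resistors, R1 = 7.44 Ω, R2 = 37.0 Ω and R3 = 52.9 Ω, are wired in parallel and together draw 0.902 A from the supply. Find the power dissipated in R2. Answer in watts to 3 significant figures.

The branches share the same voltage, but only the total current is given — find V from the equivalent resistance first.
1/R_eq = 1/7.44 + 1/37.0 + 1/52.9 ⇒ R_eq = 5.545 Ω
V = I_total × R_eq = 0.9020 × 5.545 = 5.002 V
P_R2 = V² / R2 = (5.002)² / 37.0 = 0.6761 W

0.676 W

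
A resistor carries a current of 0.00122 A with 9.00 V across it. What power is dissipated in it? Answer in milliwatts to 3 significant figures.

With V and I both given, power follows immediately from P = V I.
P = 9.00 V × 0.001220 A = 0.01098 W

11.0 mW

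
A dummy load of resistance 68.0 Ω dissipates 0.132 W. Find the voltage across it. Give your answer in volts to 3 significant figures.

3.00 V

Rearranging the power relation for the two known quantities gives V = √(P R).
V = √(0.132 × 68.0) = 2.996 V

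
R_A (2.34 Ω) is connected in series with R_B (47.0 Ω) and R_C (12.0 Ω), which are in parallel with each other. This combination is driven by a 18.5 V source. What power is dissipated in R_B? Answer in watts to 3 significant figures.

4.70 W

Reduce the parallel pair to R_p first; the network is then a simple series string.
R_p = (47.0×12.0)/(47.0+12.0) = 9.559 Ω
R_total = 2.34 + 9.559 = 11.90 Ω
I = V / R_total = 18.5 / 11.90 = 1.555 A
Voltage across the parallel pair: V_p = I × R_p = 1.555 × 9.559 = 14.86 V
R_B sees V_p directly, so P = V_p² / R_B.
P_R_B = (14.86)² / 47.0 = 4.700 W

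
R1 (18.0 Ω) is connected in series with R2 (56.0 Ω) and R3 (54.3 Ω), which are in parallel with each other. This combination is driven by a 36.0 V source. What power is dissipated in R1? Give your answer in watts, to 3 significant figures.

Replace R2 and R3 with their parallel equivalent so the circuit becomes R1 in series with R_p.
R_p = (56.0×54.3)/(56.0+54.3) = 27.57 Ω
R_total = 18.0 + 27.57 = 45.57 Ω
I = V / R_total = 36.0 / 45.57 = 0.7900 A
The full supply current passes through R1: P = I²R.
P_R1 = (0.7900)² × 18.0 = 11.23 W

11.2 W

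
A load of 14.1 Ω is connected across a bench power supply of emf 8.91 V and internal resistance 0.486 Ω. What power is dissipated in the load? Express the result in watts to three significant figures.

5.26 W

Load and internal resistance form a series loop — compute the loop current, then the load power via I²R.
I = ε / (r + R) = 8.91 / (0.486 + 14.1) = 0.6109 A
P_load = I² R = (0.6109)² × 14.1 = 5.261 W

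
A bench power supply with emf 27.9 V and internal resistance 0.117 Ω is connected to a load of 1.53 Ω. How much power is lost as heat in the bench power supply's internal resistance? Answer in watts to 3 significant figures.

33.6 W

Internal loss is I²r, with I set by the total series resistance r+R.
I = ε / (r + R) = 27.9 / (0.117 + 1.53) = 16.94 A
P_int = I² r = (16.94)² × 0.117 = 33.57 W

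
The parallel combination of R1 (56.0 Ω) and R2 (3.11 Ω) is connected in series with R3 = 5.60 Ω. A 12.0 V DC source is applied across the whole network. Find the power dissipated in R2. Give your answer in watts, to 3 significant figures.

Collapse the R1‖R2 pair into one equivalent R_p; then R_p and R3 form a series string.
R_p = (56.0×3.11)/(56.0+3.11) = 2.946 Ω
R_total = R_p + 5.60 = 2.946 + 5.60 = 8.546 Ω
I = V / R_total = 12.0 / 8.546 = 1.404 A
Voltage across the parallel pair: V_p = I × R_p = 1.404 × 2.946 = 4.137 V
R2 sits across V_p; its power is V_p²/R.
P_R2 = (4.137)² / 3.11 = 5.503 W

5.50 W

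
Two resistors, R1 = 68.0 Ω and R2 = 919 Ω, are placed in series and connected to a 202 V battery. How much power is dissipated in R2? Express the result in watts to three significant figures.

38.5 W

Every series element carries the same I. Get I from the total resistance, then P = I² × R2.
R_total = 68.0 + 919 = 987.0 Ω
I = V / R_total = 202 / 987.0 = 0.2047 A
P_R2 = I² × R2 = (0.2047)² × 919 = 38.49 W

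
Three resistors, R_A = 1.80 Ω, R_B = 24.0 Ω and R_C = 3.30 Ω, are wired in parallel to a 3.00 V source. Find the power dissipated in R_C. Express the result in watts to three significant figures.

2.73 W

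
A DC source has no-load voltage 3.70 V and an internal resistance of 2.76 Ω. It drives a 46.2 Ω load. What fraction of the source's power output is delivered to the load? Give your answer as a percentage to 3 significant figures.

Efficiency is P_load / P_total. With a series r and R sharing the same I, P = I²R for each, so η = R/(R+r).
η = R / (R + r) = 46.2 / (46.2 + 2.76) = 0.9436

94.4 %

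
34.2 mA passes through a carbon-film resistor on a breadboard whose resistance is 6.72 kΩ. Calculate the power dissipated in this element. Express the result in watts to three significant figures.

7.86 W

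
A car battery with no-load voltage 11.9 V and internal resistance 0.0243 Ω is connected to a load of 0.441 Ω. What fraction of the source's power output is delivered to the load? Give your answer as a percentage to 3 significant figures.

94.8 %

η = P_load/(P_load+P_int) = I²R/(I²R+I²r) = R/(R+r) — the I² cancels for series elements.
η = R / (R + r) = 0.441 / (0.441 + 0.0243) = 0.9478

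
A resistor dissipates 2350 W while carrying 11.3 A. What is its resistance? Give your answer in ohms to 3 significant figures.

From P = V I = I²R = V²/R, with the two given quantities we get R = P / I².
R = 2350 / (11.30)² = 18.40 Ω

18.4 Ω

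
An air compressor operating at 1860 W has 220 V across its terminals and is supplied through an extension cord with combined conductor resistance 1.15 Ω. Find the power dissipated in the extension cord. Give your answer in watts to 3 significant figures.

82.2 W

The extension cord is a series resistance carrying the load current; its dissipation is I²R_line.
I = P / V = 1860 / 220 = 8.455 A through the extension cord.
P_line = I² R_line = (8.455)² × 1.15 = 82.20 W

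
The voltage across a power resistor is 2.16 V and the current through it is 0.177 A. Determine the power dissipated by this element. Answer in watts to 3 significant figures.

With V and I both given, power follows immediately from P = V I.
P = 2.16 V × 0.1770 A = 0.3823 W

0.382 W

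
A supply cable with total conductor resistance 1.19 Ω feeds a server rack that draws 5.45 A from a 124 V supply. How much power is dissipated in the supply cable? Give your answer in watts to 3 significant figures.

35.3 W

The supply cable and load are in series, so the same current flows in both; the loss is I²R_line.
The supply cable carries the full 5.45 A.
P_line = I² R_line = (5.450)² × 1.19 = 35.35 W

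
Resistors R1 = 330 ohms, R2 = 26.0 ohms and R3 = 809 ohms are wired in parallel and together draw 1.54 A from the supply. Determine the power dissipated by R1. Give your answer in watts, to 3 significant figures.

Only the total current is stated, so first find the parallel equivalent to get the voltage across the combination.
1/R_eq = 1/330 + 1/26.0 + 1/809 ⇒ R_eq = 23.40 Ω
V = I_total × R_eq = 1.540 × 23.40 = 36.04 V
P_R1 = V² / R1 = (36.04)² / 330 = 3.936 W

3.94 W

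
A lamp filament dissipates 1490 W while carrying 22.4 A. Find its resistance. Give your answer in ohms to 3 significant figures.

2.97 Ω

The two known quantities fix the third via R = P / I².
R = 1490 / (22.40)² = 2.970 Ω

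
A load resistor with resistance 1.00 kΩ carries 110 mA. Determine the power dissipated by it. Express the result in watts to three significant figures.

Current and resistance are given, so P = I²R is the direct form.
P = (0.1100 A)² × 1000 Ω = 12.10 W

12.1 W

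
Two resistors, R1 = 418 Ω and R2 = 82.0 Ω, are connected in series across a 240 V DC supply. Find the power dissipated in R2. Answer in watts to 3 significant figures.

In a series string the same current flows through every resistor — find that current, then P = I²R for the one we want.
R_total = 418 + 82.0 = 500.0 Ω
I = V / R_total = 240 / 500.0 = 0.4800 A
P_R2 = I² × R2 = (0.4800)² × 82.0 = 18.89 W

18.9 W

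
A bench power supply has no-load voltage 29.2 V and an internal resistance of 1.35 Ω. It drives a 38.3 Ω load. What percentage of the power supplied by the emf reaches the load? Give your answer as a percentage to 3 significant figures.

96.6 %

η = P_load/(P_load+P_int) = I²R/(I²R+I²r) = R/(R+r) — the I² cancels for series elements.
η = R / (R + r) = 38.3 / (38.3 + 1.35) = 0.9660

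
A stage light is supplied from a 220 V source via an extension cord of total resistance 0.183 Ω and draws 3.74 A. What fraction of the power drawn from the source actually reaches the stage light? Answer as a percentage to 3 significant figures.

99.7 %

The extension cord carries the full 3.74 A.
P_line = I² R_line = (3.740)² × 0.183 = 2.560 W
P_source = V I = 220 × 3.740 = 822.8 W; P_load = 820.2 W
η = P_load / P_source = 820.2 / 822.8 = 0.9969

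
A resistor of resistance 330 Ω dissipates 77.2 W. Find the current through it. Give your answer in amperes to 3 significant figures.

0.484 A

Rearranging the power relation for the two known quantities gives I = √(P / R).
I = √(77.2 / 330) = 0.4837 A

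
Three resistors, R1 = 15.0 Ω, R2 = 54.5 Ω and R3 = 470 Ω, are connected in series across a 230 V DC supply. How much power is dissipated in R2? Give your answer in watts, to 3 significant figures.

9.91 W

The current is common to all series resistors; compute it, then apply P = I²R for the target.
R_total = 15.0 + 54.5 + 470 = 539.5 Ω
I = V / R_total = 230 / 539.5 = 0.4263 A
P_R2 = I² × R2 = (0.4263)² × 54.5 = 9.905 W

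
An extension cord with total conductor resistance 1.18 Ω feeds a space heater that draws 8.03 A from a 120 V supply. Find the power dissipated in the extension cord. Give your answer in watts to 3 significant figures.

76.1 W

Line loss is just I²R for the cable — we know both I and R_line directly.
The extension cord carries the full 8.03 A.
P_line = I² R_line = (8.030)² × 1.18 = 76.09 W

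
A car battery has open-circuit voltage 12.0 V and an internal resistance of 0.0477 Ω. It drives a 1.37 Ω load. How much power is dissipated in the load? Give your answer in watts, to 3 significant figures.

98.2 W

Load and internal resistance form a series loop — compute the loop current, then the load power via I²R.
I = ε / (r + R) = 12.0 / (0.0477 + 1.37) = 8.464 A
P_load = I² R = (8.464)² × 1.37 = 98.16 W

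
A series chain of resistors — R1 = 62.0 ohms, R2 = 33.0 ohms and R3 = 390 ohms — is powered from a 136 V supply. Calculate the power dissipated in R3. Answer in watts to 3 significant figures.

30.7 W

Every series element carries the same I. Get I from the total resistance, then P = I² × R3.
R_total = 62.0 + 33.0 + 390 = 485.0 Ω
I = V / R_total = 136 / 485.0 = 0.2804 A
P_R3 = I² × R3 = (0.2804)² × 390 = 30.67 W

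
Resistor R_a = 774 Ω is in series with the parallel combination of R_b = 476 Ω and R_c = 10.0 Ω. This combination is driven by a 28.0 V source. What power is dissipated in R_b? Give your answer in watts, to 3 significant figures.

First combine the parallel branches into one equivalent R_p, then R_a + R_p is a series pair.
R_p = (476×10.0)/(476+10.0) = 9.794 Ω
R_total = 774 + 9.794 = 783.8 Ω
I = V / R_total = 28.0 / 783.8 = 0.03572 A
Voltage across the parallel pair: V_p = I × R_p = 0.03572 × 9.794 = 0.3499 V
With V_p across R_b, its power is V_p²/R_b.
P_R_b = (0.3499)² / 476 = 0.0002572 W

0.000257 W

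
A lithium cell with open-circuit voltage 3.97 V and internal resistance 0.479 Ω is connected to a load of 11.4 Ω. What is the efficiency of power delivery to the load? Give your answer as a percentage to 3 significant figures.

η = P_load/(P_load+P_int) = I²R/(I²R+I²r) = R/(R+r) — the I² cancels for series elements.
η = R / (R + r) = 11.4 / (11.4 + 0.479) = 0.9597

96.0 %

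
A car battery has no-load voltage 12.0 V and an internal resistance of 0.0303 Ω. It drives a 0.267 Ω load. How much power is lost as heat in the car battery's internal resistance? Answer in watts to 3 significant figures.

Internal loss is I²r, with I set by the total series resistance r+R.
I = ε / (r + R) = 12.0 / (0.0303 + 0.267) = 40.36 A
P_int = I² r = (40.36)² × 0.0303 = 49.36 W

49.4 W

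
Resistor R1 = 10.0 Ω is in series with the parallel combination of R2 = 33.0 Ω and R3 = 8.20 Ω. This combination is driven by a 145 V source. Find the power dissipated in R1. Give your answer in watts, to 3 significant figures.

766 W

Replace R2 and R3 with their parallel equivalent so the circuit becomes R1 in series with R_p.
R_p = (33.0×8.20)/(33.0+8.20) = 6.568 Ω
R_total = 10.0 + 6.568 = 16.57 Ω
I = V / R_total = 145 / 16.57 = 8.752 A
R1 carries the full series current, so P = I²R.
P_R1 = (8.752)² × 10.0 = 765.9 W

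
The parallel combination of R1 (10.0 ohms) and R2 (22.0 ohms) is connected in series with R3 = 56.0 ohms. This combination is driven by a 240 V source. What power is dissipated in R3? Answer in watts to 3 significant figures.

816 W

Combine R1 and R2 into their parallel equivalent first, reducing the network to two series resistors.
R_p = (10.0×22.0)/(10.0+22.0) = 6.875 Ω
R_total = R_p + 56.0 = 6.875 + 56.0 = 62.88 Ω
I = V / R_total = 240 / 62.88 = 3.817 A
All the supply current flows through R3; use P = I²R3.
P_R3 = (3.817)² × 56.0 = 815.9 W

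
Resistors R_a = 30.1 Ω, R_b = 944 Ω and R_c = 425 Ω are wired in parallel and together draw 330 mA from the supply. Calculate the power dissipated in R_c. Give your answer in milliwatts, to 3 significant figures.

191 mW

Only the total current is stated, so first find the parallel equivalent to get the voltage across the combination.
1/R_eq = 1/30.1 + 1/944 + 1/425 ⇒ R_eq = 27.30 Ω
V = I_total × R_eq = 0.3300 × 27.30 = 9.008 V
P_R_c = V² / R_c = (9.008)² / 425 = 0.1909 W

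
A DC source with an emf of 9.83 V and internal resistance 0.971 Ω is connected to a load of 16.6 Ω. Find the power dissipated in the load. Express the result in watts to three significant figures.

5.20 W

Load and internal resistance form a series loop — compute the loop current, then the load power via I²R.
I = ε / (r + R) = 9.83 / (0.971 + 16.6) = 0.5594 A
P_load = I² R = (0.5594)² × 16.6 = 5.195 W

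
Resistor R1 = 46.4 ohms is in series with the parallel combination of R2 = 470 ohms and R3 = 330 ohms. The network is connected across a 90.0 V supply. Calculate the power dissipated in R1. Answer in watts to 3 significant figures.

6.51 W

Collapse R2‖R3 to a single equivalent, reducing the network to two series elements.
R_p = (470×330)/(470+330) = 193.9 Ω
R_total = 46.4 + 193.9 = 240.3 Ω
I = V / R_total = 90.0 / 240.3 = 0.3746 A
All the current flows through R1; use P = I²R.
P_R1 = (0.3746)² × 46.4 = 6.510 W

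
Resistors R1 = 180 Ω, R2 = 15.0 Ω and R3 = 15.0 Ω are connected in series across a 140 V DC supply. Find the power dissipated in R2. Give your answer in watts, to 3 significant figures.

Since the resistors are in series they all carry the loop current I = V/R_total; the power in any one is I²R.
R_total = 180 + 15.0 + 15.0 = 210.0 Ω
I = V / R_total = 140 / 210.0 = 0.6667 A
P_R2 = I² × R2 = (0.6667)² × 15.0 = 6.667 W

6.67 W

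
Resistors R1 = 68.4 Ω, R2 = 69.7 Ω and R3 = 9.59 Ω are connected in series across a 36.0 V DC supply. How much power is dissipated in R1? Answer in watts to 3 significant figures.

The current is common to all series resistors; compute it, then apply P = I²R for the target.
R_total = 68.4 + 69.7 + 9.59 = 147.7 Ω
I = V / R_total = 36.0 / 147.7 = 0.2438 A
P_R1 = I² × R1 = (0.2438)² × 68.4 = 4.064 W

4.06 W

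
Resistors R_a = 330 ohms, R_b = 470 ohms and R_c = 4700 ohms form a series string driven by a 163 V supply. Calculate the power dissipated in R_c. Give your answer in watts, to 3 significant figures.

Every series element carries the same I. Get I from the total resistance, then P = I² × R_c.
R_total = 330 + 470 + 4700 = 5500 Ω
I = V / R_total = 163 / 5500 = 0.02964 A
P_R_c = I² × R_c = (0.02964)² × 4700 = 4.128 W

4.13 W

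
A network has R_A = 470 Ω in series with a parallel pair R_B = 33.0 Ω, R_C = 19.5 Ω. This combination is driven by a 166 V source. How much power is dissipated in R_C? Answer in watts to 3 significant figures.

Reduce the parallel pair to R_p first; the network is then a simple series string.
R_p = (33.0×19.5)/(33.0+19.5) = 12.26 Ω
R_total = 470 + 12.26 = 482.3 Ω
I = V / R_total = 166 / 482.3 = 0.3442 A
Voltage across the parallel pair: V_p = I × R_p = 0.3442 × 12.26 = 4.219 V
With V_p across R_C, its power is V_p²/R_C.
P_R_C = (4.219)² / 19.5 = 0.9129 W

0.913 W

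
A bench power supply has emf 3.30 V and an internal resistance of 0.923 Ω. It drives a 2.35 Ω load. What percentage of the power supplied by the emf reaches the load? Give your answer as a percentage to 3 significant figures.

71.8 %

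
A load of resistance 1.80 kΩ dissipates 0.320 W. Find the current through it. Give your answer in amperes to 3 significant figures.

From P = V I = I²R = V²/R, with the two given quantities we get I = √(P / R).
I = √(0.320 / 1800) = 0.01333 A

0.0133 A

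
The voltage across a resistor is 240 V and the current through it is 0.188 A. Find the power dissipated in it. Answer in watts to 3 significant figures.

45.1 W

With V and I both given, power follows immediately from P = V I.
P = 240 V × 0.1880 A = 45.12 W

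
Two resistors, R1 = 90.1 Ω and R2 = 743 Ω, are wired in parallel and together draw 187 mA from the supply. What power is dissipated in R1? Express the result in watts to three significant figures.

Parallel branches share V, not I — compute V via R_eq, then use V²/R for the target branch.
1/R_eq = 1/90.1 + 1/743 ⇒ R_eq = 80.36 Ω
V = I_total × R_eq = 0.1870 × 80.36 = 15.03 V
P_R1 = V² / R1 = (15.03)² / 90.1 = 2.506 W

2.51 W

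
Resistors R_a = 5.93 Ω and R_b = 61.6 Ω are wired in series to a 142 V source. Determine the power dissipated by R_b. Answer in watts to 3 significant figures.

Series elements share the same current, so find I first, then use P = I²R.
R_total = 5.93 + 61.6 = 67.53 Ω
I = V / R_total = 142 / 67.53 = 2.103 A
P_R_b = I² × R_b = (2.103)² × 61.6 = 272.4 W

272 W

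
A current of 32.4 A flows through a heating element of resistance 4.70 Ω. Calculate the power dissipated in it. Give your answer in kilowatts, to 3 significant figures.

With I and R stated, P = I²R applies in one step.
P = (32.40 A)² × 4.70 Ω = 4934 W

4.93 kW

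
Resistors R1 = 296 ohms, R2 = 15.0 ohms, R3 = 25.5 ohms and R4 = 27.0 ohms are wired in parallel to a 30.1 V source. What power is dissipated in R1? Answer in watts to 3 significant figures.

3.06 W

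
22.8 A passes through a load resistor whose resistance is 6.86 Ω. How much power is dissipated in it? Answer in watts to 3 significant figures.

3570 W

The current through and the resistance of the element are both given; use P = I²R.
P = (22.80 A)² × 6.86 Ω = 3566 W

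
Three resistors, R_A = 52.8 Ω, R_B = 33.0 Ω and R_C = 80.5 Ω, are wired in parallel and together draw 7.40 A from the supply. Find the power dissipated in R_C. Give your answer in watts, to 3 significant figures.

We need the common branch voltage; get it from I_total × R_eq, then P = V²/R for the branch.
1/R_eq = 1/52.8 + 1/33.0 + 1/80.5 ⇒ R_eq = 16.22 Ω
V = I_total × R_eq = 7.400 × 16.22 = 120.0 V
P_R_C = V² / R_C = (120.0)² / 80.5 = 178.9 W

179 W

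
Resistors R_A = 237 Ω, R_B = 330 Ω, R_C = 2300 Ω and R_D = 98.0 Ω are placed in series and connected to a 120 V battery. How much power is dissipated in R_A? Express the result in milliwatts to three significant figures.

Every series element carries the same I. Get I from the total resistance, then P = I² × R_A.
R_total = 237 + 330 + 2300 + 98.0 = 2965 Ω
I = V / R_total = 120 / 2965 = 0.04047 A
P_R_A = I² × R_A = (0.04047)² × 237 = 0.3882 W

388 mW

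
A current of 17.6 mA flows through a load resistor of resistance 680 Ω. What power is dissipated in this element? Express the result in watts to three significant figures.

The current through and the resistance of the element are both given; use P = I²R.
P = (0.01760 A)² × 680 Ω = 0.2106 W

0.211 W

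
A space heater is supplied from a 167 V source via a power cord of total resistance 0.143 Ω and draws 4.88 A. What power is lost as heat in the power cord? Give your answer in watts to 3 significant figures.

Line loss is just I²R for the cable — we know both I and R_line directly.
The power cord carries the full 4.88 A.
P_line = I² R_line = (4.880)² × 0.143 = 3.405 W

3.41 W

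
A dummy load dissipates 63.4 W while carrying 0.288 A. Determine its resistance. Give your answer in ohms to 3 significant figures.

From P = V I = I²R = V²/R, with the two given quantities we get R = P / I².
R = 63.4 / (0.2880)² = 764.4 Ω

764 Ω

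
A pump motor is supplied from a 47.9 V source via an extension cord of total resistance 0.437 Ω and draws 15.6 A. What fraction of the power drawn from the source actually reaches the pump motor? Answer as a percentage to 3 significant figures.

85.8 %

The extension cord carries the full 15.6 A.
P_line = I² R_line = (15.60)² × 0.437 = 106.3 W
P_source = V I = 47.9 × 15.60 = 747.2 W; P_load = 640.9 W
η = P_load / P_source = 640.9 / 747.2 = 0.8577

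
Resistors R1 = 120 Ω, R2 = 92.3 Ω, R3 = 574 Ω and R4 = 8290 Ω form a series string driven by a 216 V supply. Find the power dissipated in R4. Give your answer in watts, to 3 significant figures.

4.70 W

Every series element carries the same I. Get I from the total resistance, then P = I² × R4.
R_total = 120 + 92.3 + 574 + 8290 = 9076 Ω
I = V / R_total = 216 / 9076 = 0.02380 A
P_R4 = I² × R4 = (0.02380)² × 8290 = 4.695 W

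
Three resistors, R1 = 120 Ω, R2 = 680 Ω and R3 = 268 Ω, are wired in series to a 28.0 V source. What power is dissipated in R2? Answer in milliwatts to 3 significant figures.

Since the resistors are in series they all carry the loop current I = V/R_total; the power in any one is I²R.
R_total = 120 + 680 + 268 = 1068 Ω
I = V / R_total = 28.0 / 1068 = 0.02622 A
P_R2 = I² × R2 = (0.02622)² × 680 = 0.4674 W

467 mW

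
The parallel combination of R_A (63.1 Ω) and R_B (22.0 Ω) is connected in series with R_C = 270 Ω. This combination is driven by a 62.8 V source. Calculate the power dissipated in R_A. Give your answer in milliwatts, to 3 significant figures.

203 mW

Collapse the R_A‖R_B pair into one equivalent R_p; then R_p and R_C form a series string.
R_p = (63.1×22.0)/(63.1+22.0) = 16.31 Ω
R_total = R_p + 270 = 16.31 + 270 = 286.3 Ω
I = V / R_total = 62.8 / 286.3 = 0.2193 A
Voltage across the parallel pair: V_p = I × R_p = 0.2193 × 16.31 = 3.578 V
R_A has V_p across it, so P = V_p²/R_A.
P_R_A = (3.578)² / 63.1 = 0.2029 W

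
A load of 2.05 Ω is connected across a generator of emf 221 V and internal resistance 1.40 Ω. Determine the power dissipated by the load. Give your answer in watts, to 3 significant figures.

8410 W

Find the circuit current first, then P = I²R for the load (series elements share I).
I = ε / (r + R) = 221 / (1.40 + 2.05) = 64.06 A
P_load = I² R = (64.06)² × 2.05 = 8412 W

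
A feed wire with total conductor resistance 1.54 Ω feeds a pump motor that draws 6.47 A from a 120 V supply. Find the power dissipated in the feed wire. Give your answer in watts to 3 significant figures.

64.5 W

Only the current and the line resistance are needed for the I²R loss.
The feed wire carries the full 6.47 A.
P_line = I² R_line = (6.470)² × 1.54 = 64.47 W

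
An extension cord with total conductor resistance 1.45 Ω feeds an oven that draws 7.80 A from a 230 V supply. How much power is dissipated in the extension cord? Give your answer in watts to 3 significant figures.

88.2 W

Only the current and the line resistance are needed for the I²R loss.
The extension cord carries the full 7.80 A.
P_line = I² R_line = (7.800)² × 1.45 = 88.22 W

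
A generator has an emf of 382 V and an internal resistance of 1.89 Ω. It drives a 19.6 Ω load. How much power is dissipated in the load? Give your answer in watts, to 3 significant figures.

6190 W

Load and internal resistance form a series loop — compute the loop current, then the load power via I²R.
I = ε / (r + R) = 382 / (1.89 + 19.6) = 17.78 A
P_load = I² R = (17.78)² × 19.6 = 6193 W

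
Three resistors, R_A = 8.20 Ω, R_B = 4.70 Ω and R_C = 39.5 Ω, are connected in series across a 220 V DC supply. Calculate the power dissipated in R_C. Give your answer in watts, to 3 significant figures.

Every series element carries the same I. Get I from the total resistance, then P = I² × R_C.
R_total = 8.20 + 4.70 + 39.5 = 52.40 Ω
I = V / R_total = 220 / 52.40 = 4.198 A
P_R_C = I² × R_C = (4.198)² × 39.5 = 696.3 W

696 W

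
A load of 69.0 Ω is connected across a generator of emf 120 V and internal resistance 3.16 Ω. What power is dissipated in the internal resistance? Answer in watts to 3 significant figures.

The source's internal resistance is just another series element carrying I; its dissipation is I²r.
I = ε / (r + R) = 120 / (3.16 + 69.0) = 1.663 A
P_int = I² r = (1.663)² × 3.16 = 8.739 W

8.74 W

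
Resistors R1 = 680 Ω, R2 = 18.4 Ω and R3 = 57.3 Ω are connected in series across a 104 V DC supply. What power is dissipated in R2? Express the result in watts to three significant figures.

0.348 W

The current is common to all series resistors; compute it, then apply P = I²R for the target.
R_total = 680 + 18.4 + 57.3 = 755.7 Ω
I = V / R_total = 104 / 755.7 = 0.1376 A
P_R2 = I² × R2 = (0.1376)² × 18.4 = 0.3485 W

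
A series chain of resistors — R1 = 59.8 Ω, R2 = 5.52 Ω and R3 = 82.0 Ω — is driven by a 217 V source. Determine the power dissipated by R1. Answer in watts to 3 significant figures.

130 W

Since the resistors are in series they all carry the loop current I = V/R_total; the power in any one is I²R.
R_total = 59.8 + 5.52 + 82.0 = 147.3 Ω
I = V / R_total = 217 / 147.3 = 1.473 A
P_R1 = I² × R1 = (1.473)² × 59.8 = 129.7 W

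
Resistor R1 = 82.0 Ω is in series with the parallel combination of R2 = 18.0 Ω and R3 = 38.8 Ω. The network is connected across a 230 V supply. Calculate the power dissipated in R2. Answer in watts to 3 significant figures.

Replace R2 and R3 with their parallel equivalent so the circuit becomes R1 in series with R_p.
R_p = (18.0×38.8)/(18.0+38.8) = 12.30 Ω
R_total = 82.0 + 12.30 = 94.30 Ω
I = V / R_total = 230 / 94.30 = 2.439 A
Voltage across the parallel pair: V_p = I × R_p = 2.439 × 12.30 = 29.99 V
With V_p across R2, its power is V_p²/R2.
P_R2 = (29.99)² / 18.0 = 49.97 W

50.0 W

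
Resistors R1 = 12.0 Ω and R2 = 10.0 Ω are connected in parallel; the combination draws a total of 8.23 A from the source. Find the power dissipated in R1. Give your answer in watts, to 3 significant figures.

168 W

Parallel branches share V, not I — compute V via R_eq, then use V²/R for the target branch.
1/R_eq = 1/12.0 + 1/10.0 ⇒ R_eq = 5.455 Ω
V = I_total × R_eq = 8.230 × 5.455 = 44.89 V
P_R1 = V² / R1 = (44.89)² / 12.0 = 167.9 W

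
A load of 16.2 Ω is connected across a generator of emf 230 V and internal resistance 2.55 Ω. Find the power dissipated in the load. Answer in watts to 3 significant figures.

Find the circuit current first, then P = I²R for the load (series elements share I).
I = ε / (r + R) = 230 / (2.55 + 16.2) = 12.27 A
P_load = I² R = (12.27)² × 16.2 = 2438 W

2440 W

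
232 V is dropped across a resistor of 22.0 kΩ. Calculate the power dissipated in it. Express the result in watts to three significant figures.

2.45 W

With V across and R both known, P = V²/R gives the dissipation directly.
P = (232 V)² / 22000 Ω = 2.447 W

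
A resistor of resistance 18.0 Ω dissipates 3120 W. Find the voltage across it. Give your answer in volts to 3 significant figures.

237 V

From P = V I = I²R = V²/R, with the two given quantities we get V = √(P R).
V = √(3120 × 18.0) = 237.0 V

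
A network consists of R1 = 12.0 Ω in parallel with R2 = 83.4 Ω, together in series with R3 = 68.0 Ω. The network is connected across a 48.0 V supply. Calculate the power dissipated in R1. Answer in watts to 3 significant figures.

3.43 W

Collapse the R1‖R2 pair into one equivalent R_p; then R_p and R3 form a series string.
R_p = (12.0×83.4)/(12.0+83.4) = 10.49 Ω
R_total = R_p + 68.0 = 10.49 + 68.0 = 78.49 Ω
I = V / R_total = 48.0 / 78.49 = 0.6115 A
Voltage across the parallel pair: V_p = I × R_p = 0.6115 × 10.49 = 6.415 V
R1 has V_p across it, so P = V_p²/R1.
P_R1 = (6.415)² / 12.0 = 3.430 W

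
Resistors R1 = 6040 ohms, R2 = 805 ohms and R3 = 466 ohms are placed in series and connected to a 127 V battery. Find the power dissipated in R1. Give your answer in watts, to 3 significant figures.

In a series string the same current flows through every resistor — find that current, then P = I²R for the one we want.
R_total = 6040 + 805 + 466 = 7311 Ω
I = V / R_total = 127 / 7311 = 0.01737 A
P_R1 = I² × R1 = (0.01737)² × 6040 = 1.823 W

1.82 W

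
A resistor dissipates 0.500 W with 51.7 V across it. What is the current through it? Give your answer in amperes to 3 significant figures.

0.00967 A

Rearranging the power relation for the two known quantities gives I = P / V.
I = 0.500 / 51.7 = 0.009671 A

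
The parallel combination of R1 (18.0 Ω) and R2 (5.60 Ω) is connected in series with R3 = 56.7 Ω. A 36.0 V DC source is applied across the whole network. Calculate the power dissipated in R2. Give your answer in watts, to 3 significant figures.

Collapse the R1‖R2 pair into one equivalent R_p; then R_p and R3 form a series string.
R_p = (18.0×5.60)/(18.0+5.60) = 4.271 Ω
R_total = R_p + 56.7 = 4.271 + 56.7 = 60.97 Ω
I = V / R_total = 36.0 / 60.97 = 0.5904 A
Voltage across the parallel pair: V_p = I × R_p = 0.5904 × 4.271 = 2.522 V
R2 sits across V_p; its power is V_p²/R.
P_R2 = (2.522)² / 5.60 = 1.136 W

1.14 W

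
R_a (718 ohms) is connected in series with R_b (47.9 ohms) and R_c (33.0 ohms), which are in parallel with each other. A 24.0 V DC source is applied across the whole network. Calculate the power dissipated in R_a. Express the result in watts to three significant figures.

Collapse R_b‖R_c to a single equivalent, reducing the network to two series elements.
R_p = (47.9×33.0)/(47.9+33.0) = 19.54 Ω
R_total = 718 + 19.54 = 737.5 Ω
I = V / R_total = 24.0 / 737.5 = 0.03254 A
All the current flows through R_a; use P = I²R.
P_R_a = (0.03254)² × 718 = 0.7603 W

0.760 W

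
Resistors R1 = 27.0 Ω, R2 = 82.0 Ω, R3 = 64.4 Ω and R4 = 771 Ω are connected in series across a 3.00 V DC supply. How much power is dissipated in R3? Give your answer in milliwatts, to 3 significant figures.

Every series element carries the same I. Get I from the total resistance, then P = I² × R3.
R_total = 27.0 + 82.0 + 64.4 + 771 = 944.4 Ω
I = V / R_total = 3.00 / 944.4 = 0.003177 A
P_R3 = I² × R3 = (0.003177)² × 64.4 = 0.0006499 W

0.650 mW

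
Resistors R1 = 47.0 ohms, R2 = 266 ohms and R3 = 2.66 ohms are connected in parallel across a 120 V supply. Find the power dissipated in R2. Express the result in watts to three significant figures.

Each parallel branch sees the full supply voltage, so P = V²/R applies directly to the target branch.
P_R2 = V² / R2 = (120)² / 266 Ω = 54.14 W

54.1 W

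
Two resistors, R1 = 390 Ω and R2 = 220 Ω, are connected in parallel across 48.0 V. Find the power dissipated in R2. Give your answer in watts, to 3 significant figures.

Parallel branches share the same voltage; P = V²/R gives the branch power in one step.
P_R2 = V² / R2 = (48.0)² / 220 Ω = 10.47 W

10.5 W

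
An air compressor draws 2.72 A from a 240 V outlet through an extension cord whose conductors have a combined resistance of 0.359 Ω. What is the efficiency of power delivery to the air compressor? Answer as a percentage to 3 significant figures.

99.6 %

The extension cord carries the full 2.72 A.
P_line = I² R_line = (2.720)² × 0.359 = 2.656 W
P_source = V I = 240 × 2.720 = 652.8 W; P_load = 650.1 W
η = P_load / P_source = 650.1 / 652.8 = 0.9959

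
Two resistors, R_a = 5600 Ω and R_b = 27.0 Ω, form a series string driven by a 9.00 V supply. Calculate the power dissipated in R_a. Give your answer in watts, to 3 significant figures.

0.0143 W

Every series element carries the same I. Get I from the total resistance, then P = I² × R_a.
R_total = 5600 + 27.0 = 5627 Ω
I = V / R_total = 9.00 / 5627 = 0.001599 A
P_R_a = I² × R_a = (0.001599)² × 5600 = 0.01433 W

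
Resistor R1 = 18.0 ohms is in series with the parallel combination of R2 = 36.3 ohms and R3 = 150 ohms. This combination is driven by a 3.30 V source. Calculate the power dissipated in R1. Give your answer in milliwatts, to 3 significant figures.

Reduce the parallel pair to R_p first; the network is then a simple series string.
R_p = (36.3×150)/(36.3+150) = 29.23 Ω
R_total = 18.0 + 29.23 = 47.23 Ω
I = V / R_total = 3.30 / 47.23 = 0.06988 A
All the current flows through R1; use P = I²R.
P_R1 = (0.06988)² × 18.0 = 0.08789 W

87.9 mW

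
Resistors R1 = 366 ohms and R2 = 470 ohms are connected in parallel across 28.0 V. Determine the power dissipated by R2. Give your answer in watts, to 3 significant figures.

1.67 W

The supply voltage appears across each parallel branch — just use P = V²/R2.
P_R2 = V² / R2 = (28.0)² / 470 Ω = 1.668 W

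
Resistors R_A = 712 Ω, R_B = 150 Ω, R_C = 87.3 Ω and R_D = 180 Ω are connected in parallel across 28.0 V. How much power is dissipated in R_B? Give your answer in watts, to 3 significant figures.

5.23 W

Each parallel branch sees the full supply voltage, so P = V²/R applies directly to the target branch.
P_R_B = V² / R_B = (28.0)² / 150 Ω = 5.227 W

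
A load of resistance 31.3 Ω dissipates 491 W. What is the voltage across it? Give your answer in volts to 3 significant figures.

124 V

Rearranging the power relation for the two known quantities gives V = √(P R).
V = √(491 × 31.3) = 124.0 V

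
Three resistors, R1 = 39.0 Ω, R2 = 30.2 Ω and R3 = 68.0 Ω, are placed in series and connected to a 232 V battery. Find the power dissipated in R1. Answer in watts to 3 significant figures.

The current is common to all series resistors; compute it, then apply P = I²R for the target.
R_total = 39.0 + 30.2 + 68.0 = 137.2 Ω
I = V / R_total = 232 / 137.2 = 1.691 A
P_R1 = I² × R1 = (1.691)² × 39.0 = 111.5 W

112 W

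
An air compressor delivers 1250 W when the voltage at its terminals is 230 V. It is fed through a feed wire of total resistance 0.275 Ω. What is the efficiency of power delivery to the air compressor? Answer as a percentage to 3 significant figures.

99.4 %

I = P / V = 1250 / 230 = 5.435 A through the feed wire.
P_line = I² R_line = (5.435)² × 0.275 = 8.123 W
P_source = P_load + P_line = 1250 + 8.123 = 1258 W
η = P_load / P_source = 1250 / 1258 = 0.9935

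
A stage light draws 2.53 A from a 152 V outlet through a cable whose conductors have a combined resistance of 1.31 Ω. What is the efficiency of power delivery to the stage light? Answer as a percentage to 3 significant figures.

The cable carries the full 2.53 A.
P_line = I² R_line = (2.530)² × 1.31 = 8.385 W
P_source = V I = 152 × 2.530 = 384.6 W; P_load = 376.2 W
η = P_load / P_source = 376.2 / 384.6 = 0.9782

97.8 %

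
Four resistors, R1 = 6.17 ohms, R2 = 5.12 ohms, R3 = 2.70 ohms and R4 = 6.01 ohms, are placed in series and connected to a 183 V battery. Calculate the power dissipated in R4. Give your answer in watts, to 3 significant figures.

Since the resistors are in series they all carry the loop current I = V/R_total; the power in any one is I²R.
R_total = 6.17 + 5.12 + 2.70 + 6.01 = 20.00 Ω
I = V / R_total = 183 / 20.00 = 9.150 A
P_R4 = I² × R4 = (9.150)² × 6.01 = 503.2 W

503 W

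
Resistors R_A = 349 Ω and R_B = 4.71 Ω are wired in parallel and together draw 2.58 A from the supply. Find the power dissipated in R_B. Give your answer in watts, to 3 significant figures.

30.5 W

Parallel branches share V, not I — compute V via R_eq, then use V²/R for the target branch.
1/R_eq = 1/349 + 1/4.71 ⇒ R_eq = 4.647 Ω
V = I_total × R_eq = 2.580 × 4.647 = 11.99 V
P_R_B = V² / R_B = (11.99)² / 4.71 = 30.52 W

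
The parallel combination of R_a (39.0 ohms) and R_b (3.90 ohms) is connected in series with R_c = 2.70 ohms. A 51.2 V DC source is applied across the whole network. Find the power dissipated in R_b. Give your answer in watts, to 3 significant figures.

217 W

Reduce the parallel combination to a single R_p; the circuit then becomes R_p in series with the remaining resistor.
R_p = (39.0×3.90)/(39.0+3.90) = 3.545 Ω
R_total = R_p + 2.70 = 3.545 + 2.70 = 6.245 Ω
I = V / R_total = 51.2 / 6.245 = 8.198 A
Voltage across the parallel pair: V_p = I × R_p = 8.198 × 3.545 = 29.07 V
R_b sits across V_p; its power is V_p²/R.
P_R_b = (29.07)² / 3.90 = 216.6 W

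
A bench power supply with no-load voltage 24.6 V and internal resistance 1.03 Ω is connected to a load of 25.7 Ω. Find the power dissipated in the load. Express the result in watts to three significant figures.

Find the circuit current first, then P = I²R for the load (series elements share I).
I = ε / (r + R) = 24.6 / (1.03 + 25.7) = 0.9203 A
P_load = I² R = (0.9203)² × 25.7 = 21.77 W

21.8 W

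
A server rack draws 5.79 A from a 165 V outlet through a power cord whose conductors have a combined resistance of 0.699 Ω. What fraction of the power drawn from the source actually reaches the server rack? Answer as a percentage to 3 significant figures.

97.5 %

The power cord carries the full 5.79 A.
P_line = I² R_line = (5.790)² × 0.699 = 23.43 W
P_source = V I = 165 × 5.790 = 955.4 W; P_load = 931.9 W
η = P_load / P_source = 931.9 / 955.4 = 0.9755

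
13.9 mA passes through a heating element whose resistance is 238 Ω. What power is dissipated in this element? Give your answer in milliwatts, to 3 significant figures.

46.0 mW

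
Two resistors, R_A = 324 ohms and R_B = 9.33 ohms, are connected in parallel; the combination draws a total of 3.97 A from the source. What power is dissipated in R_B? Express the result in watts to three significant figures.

139 W

Only the total current is stated, so first find the parallel equivalent to get the voltage across the combination.
1/R_eq = 1/324 + 1/9.33 ⇒ R_eq = 9.069 Ω
V = I_total × R_eq = 3.970 × 9.069 = 36.00 V
P_R_B = V² / R_B = (36.00)² / 9.33 = 138.9 W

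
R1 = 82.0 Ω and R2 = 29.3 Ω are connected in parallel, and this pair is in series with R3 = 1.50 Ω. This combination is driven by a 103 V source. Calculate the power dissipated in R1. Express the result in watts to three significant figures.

113 W

First find R_p for the parallel pair, then treat R_p + R3 as a series loop.
R_p = (82.0×29.3)/(82.0+29.3) = 21.59 Ω
R_total = R_p + 1.50 = 21.59 + 1.50 = 23.09 Ω
I = V / R_total = 103 / 23.09 = 4.461 A
Voltage across the parallel pair: V_p = I × R_p = 4.461 × 21.59 = 96.31 V
Use P = V²/R for R1 with V = V_p.
P_R1 = (96.31)² / 82.0 = 113.1 W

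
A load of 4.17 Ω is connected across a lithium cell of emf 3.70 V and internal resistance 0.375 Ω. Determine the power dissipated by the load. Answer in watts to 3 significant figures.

With r and R in series, I = ε/(r+R); the load dissipates I²R.
I = ε / (r + R) = 3.70 / (0.375 + 4.17) = 0.8141 A
P_load = I² R = (0.8141)² × 4.17 = 2.764 W

2.76 W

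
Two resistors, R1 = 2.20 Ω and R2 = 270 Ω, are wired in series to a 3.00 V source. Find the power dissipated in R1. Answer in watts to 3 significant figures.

Every series element carries the same I. Get I from the total resistance, then P = I² × R1.
R_total = 2.20 + 270 = 272.2 Ω
I = V / R_total = 3.00 / 272.2 = 0.01102 A
P_R1 = I² × R1 = (0.01102)² × 2.20 = 0.0002672 W

0.000267 W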